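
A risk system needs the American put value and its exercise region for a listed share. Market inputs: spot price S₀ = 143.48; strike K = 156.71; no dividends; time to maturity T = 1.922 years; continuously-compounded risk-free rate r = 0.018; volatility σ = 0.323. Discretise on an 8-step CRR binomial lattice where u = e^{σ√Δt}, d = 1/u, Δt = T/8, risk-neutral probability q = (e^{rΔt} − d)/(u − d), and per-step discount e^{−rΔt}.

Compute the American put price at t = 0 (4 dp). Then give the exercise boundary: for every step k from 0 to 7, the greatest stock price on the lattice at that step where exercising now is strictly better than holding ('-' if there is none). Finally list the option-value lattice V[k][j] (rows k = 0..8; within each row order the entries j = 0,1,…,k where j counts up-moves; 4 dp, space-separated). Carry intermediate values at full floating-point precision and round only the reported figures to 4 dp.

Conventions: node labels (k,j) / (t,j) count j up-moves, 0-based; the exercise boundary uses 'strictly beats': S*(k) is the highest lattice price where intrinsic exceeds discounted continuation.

params: Δt=0.24025 u=1.17154 d=0.85358 q=0.47413 e^(-rΔt)=0.99568
t_8 payoffs: 116.2772 101.2158 80.5438 52.1714 13.2300 0.0000 0.0000 0.0000 0.0000
t_7: node(7,0) S=47.3686 payoff=109.3414 vs cont=108.6652 → 109.3414 [stop]  node(7,1) S=65.0137 payoff=91.6963 vs cont=91.0200 → 91.6963 [stop]  node(7,2) S=89.2318 payoff=67.4782 vs cont=66.8020 → 67.4782 [stop]  node(7,3) S=122.4712 payoff=34.2388 vs cont=33.5625 → 34.2388 [stop]  node(7,4) S=168.0926 payoff=0.0000 vs cont=6.9272 → 6.9272 [wait]  node(7,5) S=230.7083 payoff=0.0000 vs cont=0.0000 → 0.0000 [wait]  node(7,6) S=316.6487 payoff=0.0000 vs cont=0.0000 → 0.0000 [wait]  node(7,7) S=434.6024 payoff=0.0000 vs cont=0.0000 → 0.0000 [wait]  ⇒ S*(7)=122.4712
t_6: node(6,0) S=55.4942 payoff=101.2158 vs cont=100.5395 → 101.2158 [stop]  node(6,1) S=76.1662 payoff=80.5438 vs cont=79.8676 → 80.5438 [stop]  node(6,2) S=104.5386 payoff=52.1714 vs cont=51.4951 → 52.1714 [stop]  node(6,3) S=143.4800 payoff=13.2300 vs cont=21.1976 → 21.1976 [wait]  node(6,4) S=196.9273 payoff=0.0000 vs cont=3.6271 → 3.6271 [wait]  node(6,5) S=270.2840 payoff=0.0000 vs cont=0.0000 → 0.0000 [wait]  node(6,6) S=370.9667 payoff=0.0000 vs cont=0.0000 → 0.0000 [wait]  ⇒ S*(6)=104.5386
t_5: node(5,0) S=65.0137 payoff=91.6963 vs cont=91.0200 → 91.6963 [stop]  node(5,1) S=89.2318 payoff=67.4782 vs cont=66.8020 → 67.4782 [stop]  node(5,2) S=122.4712 payoff=34.2388 vs cont=37.3239 → 37.3239 [wait]  node(5,3) S=168.0926 payoff=0.0000 vs cont=12.8113 → 12.8113 [wait]  node(5,4) S=230.7083 payoff=0.0000 vs cont=1.8991 → 1.8991 [wait]  node(5,5) S=316.6487 payoff=0.0000 vs cont=0.0000 → 0.0000 [wait]  ⇒ S*(5)=89.2318
t_4: node(4,0) S=76.1662 payoff=80.5438 vs cont=79.8676 → 80.5438 [stop]  node(4,1) S=104.5386 payoff=52.1714 vs cont=52.9516 → 52.9516 [wait]  node(4,2) S=143.4800 payoff=13.2300 vs cont=25.5908 → 25.5908 [wait]  node(4,3) S=196.9273 payoff=0.0000 vs cont=7.6045 → 7.6045 [wait]  node(4,4) S=270.2840 payoff=0.0000 vs cont=0.9944 → 0.9944 [wait]  ⇒ S*(4)=76.1662
t_3: node(3,0) S=89.2318 payoff=67.4782 vs cont=67.1703 → 67.4782 [stop]  node(3,1) S=122.4712 payoff=34.2388 vs cont=39.8064 → 39.8064 [wait]  node(3,2) S=168.0926 payoff=0.0000 vs cont=16.9893 → 16.9893 [wait]  node(3,3) S=230.7083 payoff=0.0000 vs cont=4.4512 → 4.4512 [wait]  ⇒ S*(3)=89.2318
t_2: node(2,0) S=104.5386 payoff=52.1714 vs cont=54.1235 → 54.1235 [wait]  node(2,1) S=143.4800 payoff=13.2300 vs cont=28.8630 → 28.8630 [wait]  node(2,2) S=196.9273 payoff=0.0000 vs cont=10.9969 → 10.9969 [wait]  ⇒ S*(2)=-
t_1: node(1,0) S=122.4712 payoff=34.2388 vs cont=41.9648 → 41.9648 [wait]  node(1,1) S=168.0926 payoff=0.0000 vs cont=20.3041 → 20.3041 [wait]  ⇒ S*(1)=-
t_0: node(0,0) S=143.4800 payoff=13.2300 vs cont=31.5580 → 31.5580 [wait]  ⇒ S*(0)=-

price = 31.5580
boundary = - - - 89.2318 76.1662 89.2318 104.5386 122.4712
tree:
31.5580
41.9648 20.3041
54.1235 28.8630 10.9969
67.4782 39.8064 16.9893 4.4512
80.5438 52.9516 25.5908 7.6045 0.9944
91.6963 67.4782 37.3239 12.8113 1.8991 0.0000
101.2158 80.5438 52.1714 21.1976 3.6271 0.0000 0.0000
109.3414 91.6963 67.4782 34.2388 6.9272 0.0000 0.0000 0.0000
116.2772 101.2158 80.5438 52.1714 13.2300 0.0000 0.0000 0.0000 0.0000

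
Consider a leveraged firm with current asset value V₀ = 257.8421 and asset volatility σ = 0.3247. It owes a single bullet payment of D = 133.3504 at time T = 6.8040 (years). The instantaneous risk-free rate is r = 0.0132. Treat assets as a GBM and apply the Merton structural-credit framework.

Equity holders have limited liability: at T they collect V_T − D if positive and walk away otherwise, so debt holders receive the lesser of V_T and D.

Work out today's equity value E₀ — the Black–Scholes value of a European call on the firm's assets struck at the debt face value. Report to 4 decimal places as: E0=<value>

E0=150.6361

Work the structural quantities from V₀ = 257.8421 against face 133.3504:
d₁ = [ln(V₀/D) + (r + σ²/2)T] / (σ√T)
   = [ln(257.8421/133.3504) + (0.0132 + 0.5·0.3247²)·6.8040] / (0.3247·√6.8040)
   = [0.659367 + 0.448486] / 0.846963 = 1.308030
d₂ = d₁ − σ√T = 1.308030 − 0.846963 = 0.461067
N(d₁) = 0.904568,  N(d₂) = 0.677625,  e^(−rT) = 0.914102
E₀ = V₀·N(d₁) − D·e^(−rT)·N(d₂)
   = 257.8421·0.904568 − 133.3504·0.914102·0.677625 = 150.636144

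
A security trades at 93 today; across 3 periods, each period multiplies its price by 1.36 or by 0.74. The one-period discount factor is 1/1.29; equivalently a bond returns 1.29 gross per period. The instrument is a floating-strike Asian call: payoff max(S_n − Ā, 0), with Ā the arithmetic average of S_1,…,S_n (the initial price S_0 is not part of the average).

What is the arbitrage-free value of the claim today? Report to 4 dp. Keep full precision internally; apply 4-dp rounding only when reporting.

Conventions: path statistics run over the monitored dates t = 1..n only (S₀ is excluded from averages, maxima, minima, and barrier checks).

price = 20.1412

Set p* = 0.8871 (from d < R < u); the path-dependent value is the discounted p*-expectation over all price paths.
Enumerate all 2^3 = 8 price paths (U = up ×1.36, D = down ×0.74); each path with k up-moves has probability p*^k·(1−p*)^(3−k).
DDD: Ā=52.4775, payoff=0.0000, prob=0.001439
UDD: Ā=96.4452, payoff=0.0000, prob=0.011308
DUD: Ā=77.2252, payoff=0.0000, prob=0.011308
UUD: Ā=141.9274, payoff=0.0000, prob=0.088848
DDU: Ā=63.0024, payoff=6.2580, prob=0.011308
UDU: Ā=115.7882, payoff=11.5012, prob=0.088848
DUU: Ā=96.5682, payoff=30.7212, prob=0.088848
UUU: Ā=177.4767, payoff=56.4607, prob=0.698093
Price = Σ prob·payoff / R^3 = 43.236930 / 2.146689 = 20.1412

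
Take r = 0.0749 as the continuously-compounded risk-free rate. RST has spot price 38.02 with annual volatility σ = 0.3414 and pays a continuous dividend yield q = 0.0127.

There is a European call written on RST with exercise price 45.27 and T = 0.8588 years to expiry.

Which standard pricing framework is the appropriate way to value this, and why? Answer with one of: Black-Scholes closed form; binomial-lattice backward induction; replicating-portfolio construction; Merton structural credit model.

Key observation: the strike-45.27 call on RST is European-exercise on a continuously-modelled lognormal underlying, so its value is a single closed-form evaluation.

framework: Black-Scholes closed form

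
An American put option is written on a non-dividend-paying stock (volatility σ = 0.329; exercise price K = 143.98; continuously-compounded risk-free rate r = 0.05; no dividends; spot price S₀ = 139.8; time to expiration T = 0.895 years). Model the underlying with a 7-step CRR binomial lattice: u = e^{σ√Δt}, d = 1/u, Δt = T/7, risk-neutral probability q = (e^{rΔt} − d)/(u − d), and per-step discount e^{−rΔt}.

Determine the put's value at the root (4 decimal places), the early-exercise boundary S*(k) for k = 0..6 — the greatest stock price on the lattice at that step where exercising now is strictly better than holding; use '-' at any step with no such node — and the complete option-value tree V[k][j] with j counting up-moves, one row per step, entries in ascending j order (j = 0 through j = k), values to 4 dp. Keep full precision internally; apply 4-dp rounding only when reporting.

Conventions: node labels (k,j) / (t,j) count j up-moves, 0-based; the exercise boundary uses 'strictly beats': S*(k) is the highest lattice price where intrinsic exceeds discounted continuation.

price = 17.2723
boundary = - - - 98.2279 87.3261 98.2279 110.4907
tree:
17.2723
24.7700 9.9314
34.3250 15.4505 4.4919
45.7521 23.2400 7.7917 1.2210
56.6539 33.4999 13.1896 2.4469 0.0000
66.3458 45.7521 21.5718 4.9039 0.0000 0.0000
74.9620 56.6539 33.4893 9.8278 0.0000 0.0000 0.0000
82.6219 66.3458 45.7521 19.6957 0.0000 0.0000 0.0000 0.0000

Δt=0.12786  u=1.12484  d=0.88902  q=0.49782  discount=0.99363
step 7 (expiry): payoffs max(K−S,0) = 82.6219 66.3458 45.7521 19.6957 0.0000 0.0000 0.0000 0.0000
step 6: (k=6,j=0): S=69.0180, K−S=74.9620, hold=74.0445 ⇒ V=74.9620 exercise | (k=6,j=1): S=87.3261, K−S=56.6539, hold=55.7364 ⇒ V=56.6539 exercise | (k=6,j=2): S=110.4907, K−S=33.4893, hold=32.5718 ⇒ V=33.4893 exercise | (k=6,j=3): S=139.8000, K−S=4.1800, hold=9.8278 ⇒ V=9.8278 continue | (k=6,j=4): S=176.8841, K−S=0.0000, hold=0.0000 ⇒ V=0.0000 continue | (k=6,j=5): S=223.8053, K−S=0.0000, hold=0.0000 ⇒ V=0.0000 continue | (k=6,j=6): S=283.1731, K−S=0.0000, hold=0.0000 ⇒ V=0.0000 continue  boundary S*=110.4907
step 5: (k=5,j=0): S=77.6342, K−S=66.3458, hold=65.4283 ⇒ V=66.3458 exercise | (k=5,j=1): S=98.2279, K−S=45.7521, hold=44.8346 ⇒ V=45.7521 exercise | (k=5,j=2): S=124.2843, K−S=19.6957, hold=21.5718 ⇒ V=21.5718 continue | (k=5,j=3): S=157.2526, K−S=0.0000, hold=4.9039 ⇒ V=4.9039 continue | (k=5,j=4): S=198.9663, K−S=0.0000, hold=0.0000 ⇒ V=0.0000 continue | (k=5,j=5): S=251.7452, K−S=0.0000, hold=0.0000 ⇒ V=0.0000 continue  boundary S*=98.2279
step 4: (k=4,j=0): S=87.3261, K−S=56.6539, hold=55.7364 ⇒ V=56.6539 exercise | (k=4,j=1): S=110.4907, K−S=33.4893, hold=33.4999 ⇒ V=33.4999 continue | (k=4,j=2): S=139.8000, K−S=4.1800, hold=13.1896 ⇒ V=13.1896 continue | (k=4,j=3): S=176.8841, K−S=0.0000, hold=2.4469 ⇒ V=2.4469 continue | (k=4,j=4): S=223.8053, K−S=0.0000, hold=0.0000 ⇒ V=0.0000 continue  boundary S*=87.3261
step 3: (k=3,j=0): S=98.2279, K−S=45.7521, hold=44.8398 ⇒ V=45.7521 exercise | (k=3,j=1): S=124.2843, K−S=19.6957, hold=23.2400 ⇒ V=23.2400 continue | (k=3,j=2): S=157.2526, K−S=0.0000, hold=7.7917 ⇒ V=7.7917 continue | (k=3,j=3): S=198.9663, K−S=0.0000, hold=1.2210 ⇒ V=1.2210 continue  boundary S*=98.2279
step 2: (k=2,j=0): S=110.4907, K−S=33.4893, hold=34.3250 ⇒ V=34.3250 continue | (k=2,j=1): S=139.8000, K−S=4.1800, hold=15.4505 ⇒ V=15.4505 continue | (k=2,j=2): S=176.8841, K−S=0.0000, hold=4.4919 ⇒ V=4.4919 continue  boundary S*=-
step 1: (k=1,j=0): S=124.2843, K−S=19.6957, hold=24.7700 ⇒ V=24.7700 continue | (k=1,j=1): S=157.2526, K−S=0.0000, hold=9.9314 ⇒ V=9.9314 continue  boundary S*=-
step 0: (k=0,j=0): S=139.8000, K−S=4.1800, hold=17.2723 ⇒ V=17.2723 continue  boundary S*=-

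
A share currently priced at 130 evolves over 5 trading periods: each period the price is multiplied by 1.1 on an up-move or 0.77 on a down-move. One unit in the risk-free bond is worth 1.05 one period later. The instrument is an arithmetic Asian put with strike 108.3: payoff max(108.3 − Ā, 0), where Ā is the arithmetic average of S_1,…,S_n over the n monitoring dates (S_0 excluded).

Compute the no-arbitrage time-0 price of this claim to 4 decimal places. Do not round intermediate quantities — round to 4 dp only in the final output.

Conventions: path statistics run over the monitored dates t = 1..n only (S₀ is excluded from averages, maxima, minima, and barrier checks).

price = 0.7026

Risk-neutral up-probability p* = (R−d)/(u−d) = (1.05−0.77)/(1.1−0.77) = 0.8485; the claim prices as the p*-weighted sum of path payoffs discounted by R^5.
Enumerate all 2^5 = 32 price paths (U = up ×1.1, D = down ×0.77); each path with k up-moves has probability p*^k·(1−p*)^(5−k).
DDDDD: Ā=63.4827, payoff=44.8173, prob=0.000080
UDDDD: Ā=90.6896, payoff=17.6104, prob=0.000447
DUDDD: Ā=82.1096, payoff=26.1904, prob=0.000447
UUDDD: Ā=117.2994, payoff=0.0000, prob=0.002504
DDUDD: Ā=75.5030, payoff=32.7970, prob=0.000447
UDUDD: Ā=107.8614, payoff=0.4386, prob=0.002504
DUUDD: Ā=99.2814, payoff=9.0186, prob=0.002504
UUUDD: Ā=141.8305, payoff=0.0000, prob=0.014023
DDDUD: Ā=70.4159, payoff=37.8841, prob=0.000447
UDDUD: Ā=100.5941, payoff=7.7059, prob=0.002504
DUDUD: Ā=92.0141, payoff=16.2859, prob=0.002504
UUDUD: Ā=131.4487, payoff=0.0000, prob=0.014023
DDUUD: Ā=85.4075, payoff=22.8925, prob=0.002504
UDUUD: Ā=122.0107, payoff=0.0000, prob=0.014023
DUUUD: Ā=113.4307, payoff=0.0000, prob=0.014023
UUUUD: Ā=162.0439, payoff=0.0000, prob=0.078529
DDDDU: Ā=66.4988, payoff=41.8012, prob=0.000447
UDDDU: Ā=94.9983, payoff=13.3017, prob=0.002504
DUDDU: Ā=86.4183, payoff=21.8817, prob=0.002504
UUDDU: Ā=123.4547, payoff=0.0000, prob=0.014023
DDUDU: Ā=79.8117, payoff=28.4883, prob=0.002504
UDUDU: Ā=114.0167, payoff=0.0000, prob=0.014023
DUUDU: Ā=105.4367, payoff=2.8633, prob=0.014023
UUUDU: Ā=150.6239, payoff=0.0000, prob=0.078529
DDDUU: Ā=74.7246, payoff=33.5754, prob=0.002504
UDDUU: Ā=106.7495, payoff=1.5505, prob=0.014023
DUDUU: Ā=98.1695, payoff=10.1305, prob=0.014023
UUDUU: Ā=140.2421, payoff=0.0000, prob=0.078529
DDUUU: Ā=91.5629, payoff=16.7371, prob=0.014023
UDUUU: Ā=130.8041, payoff=0.0000, prob=0.078529
DUUUU: Ā=122.2241, payoff=0.0000, prob=0.078529
UUUUU: Ā=174.6059, payoff=0.0000, prob=0.439765
Price = Σ prob·payoff / R^5 = 0.896732 / 1.276282 = 0.7026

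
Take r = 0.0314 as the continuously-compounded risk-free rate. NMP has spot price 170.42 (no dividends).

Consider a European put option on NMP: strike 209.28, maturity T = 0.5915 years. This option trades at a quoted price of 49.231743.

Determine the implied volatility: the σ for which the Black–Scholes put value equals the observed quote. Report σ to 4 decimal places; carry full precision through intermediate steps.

sigma = 0.4962

At σ = 0.4962 the Black–Scholes value reproduces the quote:
σ√T = 0.4962·√0.5915 = 0.381623
d₁ = (ln(S/K) + (r+σ²/2)T) / (σ√T) = (ln(170.42/209.28) + (0.0314+0.4962²/2)·0.5915) / 0.381623 = (-0.205407 + 0.091391) / 0.381623 = -0.298767
d₂ = d₁ − σ√T = -0.298767 − 0.381623 = -0.680389
e^{−rT} = 0.981598
N(−d₁) = 0.617441,  N(−d₂) = 0.751871
V = K·e^{−rT}·N(−d₂) − S·N(−d₁) = 154.456021 − 105.224278 = 49.231743 (matching the quote); vega is positive throughout, so no other σ reproduces this price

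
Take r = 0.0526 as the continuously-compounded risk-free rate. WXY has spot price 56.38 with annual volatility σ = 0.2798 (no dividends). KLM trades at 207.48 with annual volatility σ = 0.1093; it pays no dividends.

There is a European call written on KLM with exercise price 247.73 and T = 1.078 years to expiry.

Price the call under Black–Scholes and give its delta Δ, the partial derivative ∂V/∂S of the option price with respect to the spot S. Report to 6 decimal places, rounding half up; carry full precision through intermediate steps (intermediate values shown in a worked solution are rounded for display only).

σ√T = 0.1093·√1.078 = 0.113483
d₁ = (ln(S/K) + (r+σ²/2)T) / (σ√T) = (ln(207.48/247.73) + (0.0526+0.1093²/2)·1.078) / 0.113483 = (-0.177304 + 0.063142) / 0.113483 = -1.005991
d₂ = d₁ − σ√T = -1.005991 − 0.113483 = -1.119474
e^{−rT} = 0.944875
N(d₁) = 0.157210,  N(d₂) = 0.131469
Call price V = S·N(d₁) − K·e^{−rT}·N(d₂) = 32.617924 − 30.773472 = 1.844452
Δ = N(d₁) = 0.157210

price = 1.844452
Δ = 0.157210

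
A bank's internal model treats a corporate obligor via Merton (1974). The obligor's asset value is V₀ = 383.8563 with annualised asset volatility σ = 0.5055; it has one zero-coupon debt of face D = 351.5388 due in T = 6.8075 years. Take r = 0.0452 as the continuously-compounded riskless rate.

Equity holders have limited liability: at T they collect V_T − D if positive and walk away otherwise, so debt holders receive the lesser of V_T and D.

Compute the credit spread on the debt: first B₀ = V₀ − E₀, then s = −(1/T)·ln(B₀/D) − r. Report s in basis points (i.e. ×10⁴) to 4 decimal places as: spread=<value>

spread=725.7371

Equity is a call on the firm's assets struck at D = 351.5388:
d₁ = [ln(V₀/D) + (r + σ²/2)T] / (σ√T)
   = [ln(383.8563/351.5388) + (0.0452 + 0.5·0.5055²)·6.8075] / (0.5055·√6.8075)
   = [0.087948 + 1.177460] / 1.318909 = 0.959435
d₂ = d₁ − σ√T = 0.959435 − 1.318909 = -0.359474
N(d₁) = 0.831330,  N(d₂) = 0.359620,  e^(−rT) = 0.735137
E₀ = V₀·N(d₁) − D·e^(−rT)·N(d₂)
   = 383.8563·0.831330 − 351.5388·0.735137·0.359620 = 226.175056
B₀ = V₀ − E₀ = 383.8563 − 226.175056 = 157.681244
spread = −(1/T)·ln(B₀/D) − r = −(1/6.8075)·ln(157.681244/351.5388) − 0.0452 = 0.07257371
in basis points: 0.07257371 × 10⁴ = 725.7371 bp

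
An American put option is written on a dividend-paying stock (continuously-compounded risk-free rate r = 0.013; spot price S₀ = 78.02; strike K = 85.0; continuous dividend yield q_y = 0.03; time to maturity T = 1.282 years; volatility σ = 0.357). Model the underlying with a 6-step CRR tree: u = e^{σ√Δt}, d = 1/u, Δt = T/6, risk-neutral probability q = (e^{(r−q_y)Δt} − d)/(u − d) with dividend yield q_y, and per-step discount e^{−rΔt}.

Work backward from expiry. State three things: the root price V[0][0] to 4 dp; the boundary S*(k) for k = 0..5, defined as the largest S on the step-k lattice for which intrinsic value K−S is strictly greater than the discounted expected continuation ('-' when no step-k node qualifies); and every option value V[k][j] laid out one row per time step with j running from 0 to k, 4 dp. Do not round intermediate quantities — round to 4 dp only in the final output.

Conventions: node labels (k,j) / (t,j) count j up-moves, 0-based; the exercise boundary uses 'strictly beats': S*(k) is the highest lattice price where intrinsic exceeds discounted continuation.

Δt=0.21367, u=1.17942, d=0.84788, q=0.44790, disc=e^(-rΔt)=0.99723
k=6 terminal: V=max(K-S,0) → 56.0131 44.6785 28.9118 6.9800 0.0000 0.0000 0.0000
k=5: j=0 S=34.1877 intr=50.8123 cont=50.7950 V=50.8123[EX]; j=1 S=47.5559 intr=37.4441 cont=37.5122 V=37.5122[hold]; j=2 S=66.1513 intr=18.8487 cont=19.0356 V=19.0356[hold]; j=3 S=92.0181 intr=0.0000 cont=3.8430 V=3.8430[hold]; j=4 S=127.9994 intr=0.0000 cont=0.0000 V=0.0000[hold]; j=5 S=178.0501 intr=0.0000 cont=0.0000 V=0.0000[hold]  S*(5)=34.1877
k=4: j=0 S=40.3215 intr=44.6785 cont=44.7308 V=44.7308[hold]; j=1 S=56.0882 intr=28.9118 cont=29.1554 V=29.1554[hold]; j=2 S=78.0200 intr=6.9800 cont=12.1968 V=12.1968[hold]; j=3 S=108.5277 intr=0.0000 cont=2.1158 V=2.1158[hold]; j=4 S=150.9646 intr=0.0000 cont=0.0000 V=0.0000[hold]  S*(4)=-
k=3: j=0 S=47.5559 intr=37.4441 cont=37.6498 V=37.6498[hold]; j=1 S=66.1513 intr=18.8487 cont=21.4998 V=21.4998[hold]; j=2 S=92.0181 intr=0.0000 cont=7.6602 V=7.6602[hold]; j=3 S=127.9994 intr=0.0000 cont=1.1649 V=1.1649[hold]  S*(3)=-
k=2: j=0 S=56.0882 intr=28.9118 cont=30.3318 V=30.3318[hold]; j=1 S=78.0200 intr=6.9800 cont=15.2586 V=15.2586[hold]; j=2 S=108.5277 intr=0.0000 cont=4.7378 V=4.7378[hold]  S*(2)=-
k=1: j=0 S=66.1513 intr=18.8487 cont=23.5151 V=23.5151[hold]; j=1 S=92.0181 intr=0.0000 cont=10.5170 V=10.5170[hold]  S*(1)=-
k=0: j=0 S=78.0200 intr=6.9800 cont=17.6441 V=17.6441[hold]  S*(0)=-

price = 17.6441
boundary = - - - - - 34.1877
tree:
17.6441
23.5151 10.5170
30.3318 15.2586 4.7378
37.6498 21.4998 7.6602 1.1649
44.7308 29.1554 12.1968 2.1158 0.0000
50.8123 37.5122 19.0356 3.8430 0.0000 0.0000
56.0131 44.6785 28.9118 6.9800 0.0000 0.0000 0.0000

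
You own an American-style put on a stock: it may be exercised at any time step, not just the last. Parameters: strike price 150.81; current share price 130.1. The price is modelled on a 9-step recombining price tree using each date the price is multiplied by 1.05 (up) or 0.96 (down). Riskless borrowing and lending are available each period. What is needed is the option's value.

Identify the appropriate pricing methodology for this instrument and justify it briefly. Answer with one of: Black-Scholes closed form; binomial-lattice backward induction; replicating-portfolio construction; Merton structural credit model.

framework: binomial-lattice backward induction

Key observation: the defining feature is the embedded early-exercise option across 9 discrete dates on the spot-130.1 tree; pricing the strike-150.81 put means working backward with an exercise test at every node.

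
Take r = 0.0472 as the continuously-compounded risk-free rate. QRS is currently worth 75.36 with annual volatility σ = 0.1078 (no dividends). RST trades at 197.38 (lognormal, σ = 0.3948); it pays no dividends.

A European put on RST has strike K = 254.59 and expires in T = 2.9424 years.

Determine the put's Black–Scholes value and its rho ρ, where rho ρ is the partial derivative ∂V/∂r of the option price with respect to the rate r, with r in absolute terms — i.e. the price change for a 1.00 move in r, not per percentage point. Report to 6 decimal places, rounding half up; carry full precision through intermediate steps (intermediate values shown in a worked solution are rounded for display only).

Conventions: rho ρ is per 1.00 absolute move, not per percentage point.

σ√T = 0.3948·√2.9424 = 0.677217
d₁ = (ln(S/K) + (r+σ²/2)T) / (σ√T) = (ln(197.38/254.59) + (0.0472+0.3948²/2)·2.9424) / 0.677217 = (-0.254524 + 0.368193) / 0.677217 = 0.167848
d₂ = d₁ − σ√T = 0.167848 − 0.677217 = -0.509370
e^{−rT} = 0.870331
N(−d₁) = 0.433352,  N(−d₂) = 0.694753
Put price V = K·e^{−rT}·N(−d₂) − S·N(−d₁) = 153.941838 − 85.534939 = 68.406899
ρ = −K·T·e^{−rT}·N(−d₂) = -452.958465

price = 68.406899
ρ = -452.958465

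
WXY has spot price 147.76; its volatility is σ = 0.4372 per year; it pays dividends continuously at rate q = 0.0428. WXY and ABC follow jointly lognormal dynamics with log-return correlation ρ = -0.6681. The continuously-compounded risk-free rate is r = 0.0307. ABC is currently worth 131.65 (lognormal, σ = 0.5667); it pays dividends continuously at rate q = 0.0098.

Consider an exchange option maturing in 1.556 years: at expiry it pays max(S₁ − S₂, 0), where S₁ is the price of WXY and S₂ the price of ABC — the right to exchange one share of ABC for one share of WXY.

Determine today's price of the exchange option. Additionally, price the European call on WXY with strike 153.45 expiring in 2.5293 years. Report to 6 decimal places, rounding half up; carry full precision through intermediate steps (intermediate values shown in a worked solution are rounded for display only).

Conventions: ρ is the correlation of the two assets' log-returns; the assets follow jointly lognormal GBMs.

σ_eff = √(σ₁² + σ₂² − 2ρσ₁σ₂) = √(0.4372² + 0.5667² − 2·-0.6681·0.4372·0.5667) = 0.918342
d₁ = (ln(S₁/S₂) + (q₂ − q₁ + σ_eff²/2)T) / (σ_eff√T) = (ln(147.76/131.65) + (0.0098 − 0.0428 + 0.421676)·1.556) / 1.145537 = 0.628720
d₂ = d₁ − σ_eff√T = 0.628720 − 1.145537 = -0.516817
N(d₁) = 0.735234,  N(d₂) = 0.302642
V = S₁·e^{−q₁T}·N(d₁) − S₂·e^{−q₂T}·N(d₂) = 101.638841 − 39.239869 = 62.398972
[vanilla: WXY call K=153.45]
σ√T = 0.4372·√2.5293 = 0.695313
d₁ = (ln(S/K) + (r−q+σ²/2)T) / (σ√T) = (ln(147.76/153.45) + (0.0307−0.0428+0.4372²/2)·2.5293) / 0.695313 = (-0.037785 + 0.211126) / 0.695313 = 0.249298
d₂ = d₁ − σ√T = 0.249298 − 0.695313 = -0.446015
e^{−rT} = 0.925289
e^{−qT} = 0.897400
N(d₁) = 0.598435,  N(d₂) = 0.327793
price = S·e^{−qT}·N(d₁) − K·e^{−rT}·N(d₂) = 79.352318 − 46.541896 = 32.810422

exchange price = 62.398972
price(WXY call K=153.45) = 32.810422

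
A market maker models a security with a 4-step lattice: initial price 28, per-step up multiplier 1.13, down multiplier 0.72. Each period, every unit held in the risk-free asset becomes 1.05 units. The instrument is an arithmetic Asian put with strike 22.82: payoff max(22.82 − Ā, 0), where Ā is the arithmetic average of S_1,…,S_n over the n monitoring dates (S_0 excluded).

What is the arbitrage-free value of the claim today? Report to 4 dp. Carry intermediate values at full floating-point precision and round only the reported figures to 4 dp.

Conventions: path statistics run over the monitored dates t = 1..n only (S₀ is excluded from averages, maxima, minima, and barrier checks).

Under the martingale measure an up-move has probability p* = 0.8049; value the claim as the probability-weighted average of per-path payoffs, discounted 4 periods at R = 1.05.
Enumerate all 2^4 = 16 price paths (U = up ×1.13, D = down ×0.72); each path with k up-moves has probability p*^k·(1−p*)^(4−k).
DDDD: Ā=13.1627, payoff=9.6573, prob=0.001450
UDDD: Ā=20.6581, payoff=2.1619, prob=0.005979
DUDD: Ā=17.7881, payoff=5.0319, prob=0.005979
UUDD: Ā=27.9175, payoff=0.0000, prob=0.024665
DDUD: Ā=15.7217, payoff=7.0983, prob=0.005979
UDUD: Ā=24.6744, payoff=0.0000, prob=0.024665
DUUD: Ā=21.8044, payoff=1.0156, prob=0.024665
UUUD: Ā=34.2208, payoff=0.0000, prob=0.101741
DDDU: Ā=14.2339, payoff=8.5861, prob=0.005979
UDDU: Ā=22.3394, payoff=0.4806, prob=0.024665
DUDU: Ā=19.4694, payoff=3.3506, prob=0.024665
UUDU: Ā=30.5561, payoff=0.0000, prob=0.101741
DDUU: Ā=17.4030, payoff=5.4170, prob=0.024665
UDUU: Ā=27.3130, payoff=0.0000, prob=0.101741
DUUU: Ā=24.4430, payoff=0.0000, prob=0.101741
UUUU: Ā=38.3619, payoff=0.0000, prob=0.419682
Price = Σ prob·payoff / R^4 = 0.403948 / 1.215506 = 0.3323

price = 0.3323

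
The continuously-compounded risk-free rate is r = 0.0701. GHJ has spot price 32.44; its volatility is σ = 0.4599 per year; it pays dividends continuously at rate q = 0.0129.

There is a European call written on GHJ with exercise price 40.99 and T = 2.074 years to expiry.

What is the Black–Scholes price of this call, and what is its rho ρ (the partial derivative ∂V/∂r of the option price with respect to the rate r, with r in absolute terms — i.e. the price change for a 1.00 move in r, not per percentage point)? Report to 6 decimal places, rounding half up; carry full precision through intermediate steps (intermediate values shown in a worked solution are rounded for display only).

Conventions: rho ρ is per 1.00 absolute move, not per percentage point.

price = 6.892537
ρ = 22.544873

σ√T = 0.4599·√2.074 = 0.662320
d₁ = (ln(S/K) + (r−q+σ²/2)T) / (σ√T) = (ln(32.44/40.99) + (0.0701−0.0129+0.4599²/2)·2.074) / 0.662320 = (-0.233936 + 0.337967) / 0.662320 = 0.157070
d₂ = d₁ − σ√T = 0.157070 − 0.662320 = -0.505250
e^{−rT} = 0.864687
e^{−qT} = 0.973600
N(d₁) = 0.562405,  N(d₂) = 0.306692
Call price V = S·e^{−qT}·N(d₁) − K·e^{−rT}·N(d₂) = 17.762775 − 10.870238 = 6.892537
ρ = K·T·e^{−rT}·N(d₂) = 22.544873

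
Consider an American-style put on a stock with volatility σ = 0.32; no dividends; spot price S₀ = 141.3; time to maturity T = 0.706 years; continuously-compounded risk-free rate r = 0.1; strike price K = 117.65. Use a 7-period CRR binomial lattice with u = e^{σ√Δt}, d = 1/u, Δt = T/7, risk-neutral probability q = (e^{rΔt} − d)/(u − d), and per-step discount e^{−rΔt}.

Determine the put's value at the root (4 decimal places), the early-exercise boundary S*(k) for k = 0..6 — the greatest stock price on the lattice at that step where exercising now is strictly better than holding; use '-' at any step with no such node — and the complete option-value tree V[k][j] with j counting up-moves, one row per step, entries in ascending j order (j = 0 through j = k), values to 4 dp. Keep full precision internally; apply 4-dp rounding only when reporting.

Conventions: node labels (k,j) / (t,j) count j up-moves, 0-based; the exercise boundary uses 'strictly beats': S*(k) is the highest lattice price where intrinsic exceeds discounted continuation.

params: Δt=0.10086 u=1.10697 d=0.90337 q=0.52440 e^(-rΔt)=0.98996
t_7 payoffs: 48.2764 32.6410 13.4816 0.0000 0.0000 0.0000 0.0000 0.0000
t_6: node(6,0) S=76.7944 payoff=40.8556 vs cont=39.6750 → 40.8556 [stop]  node(6,1) S=94.1023 payoff=23.5477 vs cont=22.3671 → 23.5477 [stop]  node(6,2) S=115.3111 payoff=2.3389 vs cont=6.3475 → 6.3475 [wait]  node(6,3) S=141.3000 payoff=0.0000 vs cont=0.0000 → 0.0000 [wait]  node(6,4) S=173.1462 payoff=0.0000 vs cont=0.0000 → 0.0000 [wait]  node(6,5) S=212.1700 payoff=0.0000 vs cont=0.0000 → 0.0000 [wait]  node(6,6) S=259.9890 payoff=0.0000 vs cont=0.0000 → 0.0000 [wait]  ⇒ S*(6)=94.1023
t_5: node(5,0) S=85.0090 payoff=32.6410 vs cont=31.4604 → 32.6410 [stop]  node(5,1) S=104.1684 payoff=13.4816 vs cont=14.3821 → 14.3821 [wait]  node(5,2) S=127.6459 payoff=0.0000 vs cont=2.9886 → 2.9886 [wait]  node(5,3) S=156.4147 payoff=0.0000 vs cont=0.0000 → 0.0000 [wait]  node(5,4) S=191.6675 payoff=0.0000 vs cont=0.0000 → 0.0000 [wait]  node(5,5) S=234.8656 payoff=0.0000 vs cont=0.0000 → 0.0000 [wait]  ⇒ S*(5)=85.0090
t_4: node(4,0) S=94.1023 payoff=23.5477 vs cont=22.8345 → 23.5477 [stop]  node(4,1) S=115.3111 payoff=2.3389 vs cont=8.3229 → 8.3229 [wait]  node(4,2) S=141.3000 payoff=0.0000 vs cont=1.4071 → 1.4071 [wait]  node(4,3) S=173.1462 payoff=0.0000 vs cont=0.0000 → 0.0000 [wait]  node(4,4) S=212.1700 payoff=0.0000 vs cont=0.0000 → 0.0000 [wait]  ⇒ S*(4)=94.1023
t_3: node(3,0) S=104.1684 payoff=13.4816 vs cont=15.4076 → 15.4076 [wait]  node(3,1) S=127.6459 payoff=0.0000 vs cont=4.6491 → 4.6491 [wait]  node(3,2) S=156.4147 payoff=0.0000 vs cont=0.6625 → 0.6625 [wait]  node(3,3) S=191.6675 payoff=0.0000 vs cont=0.0000 → 0.0000 [wait]  ⇒ S*(3)=-
t_2: node(2,0) S=115.3111 payoff=2.3389 vs cont=9.6678 → 9.6678 [wait]  node(2,1) S=141.3000 payoff=0.0000 vs cont=2.5328 → 2.5328 [wait]  node(2,2) S=173.1462 payoff=0.0000 vs cont=0.3119 → 0.3119 [wait]  ⇒ S*(2)=-
t_1: node(1,0) S=127.6459 payoff=0.0000 vs cont=5.8667 → 5.8667 [wait]  node(1,1) S=156.4147 payoff=0.0000 vs cont=1.3545 → 1.3545 [wait]  ⇒ S*(1)=-
t_0: node(0,0) S=141.3000 payoff=0.0000 vs cont=3.4654 → 3.4654 [wait]  ⇒ S*(0)=-

price = 3.4654
boundary = - - - - 94.1023 85.0090 94.1023
tree:
3.4654
5.8667 1.3545
9.6678 2.5328 0.3119
15.4076 4.6491 0.6625 0.0000
23.5477 8.3229 1.4071 0.0000 0.0000
32.6410 14.3821 2.9886 0.0000 0.0000 0.0000
40.8556 23.5477 6.3475 0.0000 0.0000 0.0000 0.0000
48.2764 32.6410 13.4816 0.0000 0.0000 0.0000 0.0000 0.0000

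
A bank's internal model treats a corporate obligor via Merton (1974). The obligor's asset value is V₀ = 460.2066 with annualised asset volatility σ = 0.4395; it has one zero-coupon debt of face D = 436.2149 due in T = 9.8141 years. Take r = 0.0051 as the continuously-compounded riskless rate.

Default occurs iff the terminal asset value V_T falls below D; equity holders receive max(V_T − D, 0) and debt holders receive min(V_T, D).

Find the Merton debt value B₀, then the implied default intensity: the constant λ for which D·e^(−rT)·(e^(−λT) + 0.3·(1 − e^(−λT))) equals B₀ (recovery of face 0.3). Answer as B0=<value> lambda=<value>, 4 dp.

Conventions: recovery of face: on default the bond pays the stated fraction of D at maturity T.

Work the structural quantities from V₀ = 460.2066 against face 436.2149:
d₁ = [ln(V₀/D) + (r + σ²/2)T] / (σ√T)
   = [ln(460.2066/436.2149) + (0.0051 + 0.5·0.4395²)·9.8141] / (0.4395·√9.8141)
   = [0.053541 + 0.997899] / 1.376842 = 0.763660
d₂ = d₁ − σ√T = 0.763660 − 1.376842 = -0.613182
N(d₁) = 0.777465,  N(d₂) = 0.269878,  e^(−rT) = 0.951180
E₀ = V₀·N(d₁) − D·e^(−rT)·N(d₂)
   = 460.2066·0.777465 − 436.2149·0.951180·0.269878 = 245.817070
B₀ = V₀ − E₀ = 460.2066 − 245.817070 = 214.389530
e^(−λT) = (B₀·e^(rT)/D − 0.3)/(1 − 0.3) = (214.3895·1.051326/436.2149 − 0.3)/0.7 = 0.30957453
λ = −ln(0.30957453)/9.8141 = 0.119477

B0=214.3895 lambda=0.1195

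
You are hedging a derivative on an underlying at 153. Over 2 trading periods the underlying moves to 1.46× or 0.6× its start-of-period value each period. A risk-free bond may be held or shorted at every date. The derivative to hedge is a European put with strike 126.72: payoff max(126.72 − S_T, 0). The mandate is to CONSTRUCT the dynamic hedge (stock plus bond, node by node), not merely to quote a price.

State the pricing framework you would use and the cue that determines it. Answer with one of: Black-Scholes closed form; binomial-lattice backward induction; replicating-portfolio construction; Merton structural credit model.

Key observation: the deliverable is the dynamic trading strategy on the 2-step tree (spot 153, moves 1.46 and 0.6), so the valuation must go through the node-by-node replicating-portfolio solve.

framework: replicating-portfolio construction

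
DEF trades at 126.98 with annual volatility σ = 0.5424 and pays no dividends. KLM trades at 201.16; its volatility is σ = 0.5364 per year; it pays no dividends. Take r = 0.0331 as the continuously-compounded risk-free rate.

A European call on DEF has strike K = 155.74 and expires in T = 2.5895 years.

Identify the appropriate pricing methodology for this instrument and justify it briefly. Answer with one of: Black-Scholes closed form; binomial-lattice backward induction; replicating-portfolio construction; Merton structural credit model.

framework: Black-Scholes closed form

Key observation: a European claim on DEF (strike 155.74) — a lognormal (GBM) underlying with constant rate and volatility — has an exact closed-form value; no lattice or capital structure is involved.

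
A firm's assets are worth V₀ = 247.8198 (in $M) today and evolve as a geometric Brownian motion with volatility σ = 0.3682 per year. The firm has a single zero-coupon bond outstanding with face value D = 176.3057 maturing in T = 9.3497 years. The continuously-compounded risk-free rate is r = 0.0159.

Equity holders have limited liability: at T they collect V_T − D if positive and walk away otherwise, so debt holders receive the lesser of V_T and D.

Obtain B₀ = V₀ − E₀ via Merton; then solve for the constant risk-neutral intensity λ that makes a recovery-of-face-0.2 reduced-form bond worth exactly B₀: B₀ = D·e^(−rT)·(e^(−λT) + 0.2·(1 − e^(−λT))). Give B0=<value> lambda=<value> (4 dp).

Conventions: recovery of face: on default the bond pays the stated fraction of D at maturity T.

B0=107.6840 lambda=0.0484

Apply the equity-as-call identities (strike 176.3057, horizon 9.3497 years):
d₁ = [ln(V₀/D) + (r + σ²/2)T] / (σ√T)
   = [ln(247.8198/176.3057) + (0.0159 + 0.5·0.3682²)·9.3497] / (0.3682·√9.3497)
   = [0.340482 + 0.782435] / 1.125855 = 0.997391
d₂ = d₁ − σ√T = 0.997391 − 1.125855 = -0.128465
N(d₁) = 0.840713,  N(d₂) = 0.448891,  e^(−rT) = 0.861862
E₀ = V₀·N(d₁) − D·e^(−rT)·N(d₂)
   = 247.8198·0.840713 − 176.3057·0.861862·0.448891 = 140.135764
B₀ = V₀ − E₀ = 247.8198 − 140.135764 = 107.684036
e^(−λT) = (B₀·e^(rT)/D − 0.2)/(1 − 0.2) = (107.6840·1.160279/176.3057 − 0.2)/0.8 = 0.63584381
λ = −ln(0.63584381)/9.3497 = 0.048430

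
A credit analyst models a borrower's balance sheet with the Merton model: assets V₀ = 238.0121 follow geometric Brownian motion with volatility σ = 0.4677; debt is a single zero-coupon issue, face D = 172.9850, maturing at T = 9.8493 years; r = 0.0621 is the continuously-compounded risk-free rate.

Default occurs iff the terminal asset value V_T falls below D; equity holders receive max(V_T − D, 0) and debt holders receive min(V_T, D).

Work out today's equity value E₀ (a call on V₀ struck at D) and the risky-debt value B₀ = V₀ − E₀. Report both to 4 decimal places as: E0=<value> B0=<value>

Work the structural quantities from V₀ = 238.0121 against face 172.9850:
d₁ = [ln(V₀/D) + (r + σ²/2)T] / (σ√T)
   = [ln(238.0121/172.9850) + (0.0621 + 0.5·0.4677²)·9.8493] / (0.4677·√9.8493)
   = [0.319117 + 1.688876] / 1.467811 = 1.368019
d₂ = d₁ − σ√T = 1.368019 − 1.467811 = -0.099792
N(d₁) = 0.914347,  N(d₂) = 0.460255,  e^(−rT) = 0.542460
E₀ = V₀·N(d₁) − D·e^(−rT)·N(d₂)
   = 238.0121·0.914347 − 172.9850·0.542460·0.460255 = 174.436522
B₀ = V₀ − E₀ = 238.0121 − 174.436522 = 63.575578

E0=174.4365 B0=63.5756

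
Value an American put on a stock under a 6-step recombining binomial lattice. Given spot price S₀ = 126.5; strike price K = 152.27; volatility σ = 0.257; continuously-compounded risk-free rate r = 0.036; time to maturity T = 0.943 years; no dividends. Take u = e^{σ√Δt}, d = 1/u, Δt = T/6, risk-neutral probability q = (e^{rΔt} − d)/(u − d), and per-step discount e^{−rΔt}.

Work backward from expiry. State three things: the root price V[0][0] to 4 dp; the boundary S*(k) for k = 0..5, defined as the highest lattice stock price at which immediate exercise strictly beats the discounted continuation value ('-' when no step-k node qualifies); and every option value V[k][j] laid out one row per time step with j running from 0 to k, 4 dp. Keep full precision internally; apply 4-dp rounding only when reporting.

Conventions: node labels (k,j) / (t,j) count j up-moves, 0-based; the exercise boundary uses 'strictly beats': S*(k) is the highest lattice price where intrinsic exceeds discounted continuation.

price = 27.7834
boundary = - 114.2463 103.1796 114.2463 126.5000 114.2463
tree:
27.7834
38.0237 17.9525
49.0904 26.7602 9.4299
59.0852 38.0237 15.9042 3.1226
68.1117 49.0904 25.7700 6.3103 0.0000
76.2639 59.0852 38.0237 12.7521 0.0000 0.0000
83.6264 68.1117 49.0904 25.7700 0.0000 0.0000 0.0000

Δt=0.15717, u=1.10726, d=0.90313, q=0.50235, disc=e^(-rΔt)=0.99436
k=6 terminal: V=max(K-S,0) → 83.6264 68.1117 49.0904 25.7700 0.0000 0.0000 0.0000
k=5: j=0 S=76.0061 intr=76.2639 cont=75.4048 V=76.2639[EX]; j=1 S=93.1848 intr=59.0852 cont=58.2260 V=59.0852[EX]; j=2 S=114.2463 intr=38.0237 cont=37.1646 V=38.0237[EX]; j=3 S=140.0680 intr=12.2020 cont=12.7521 V=12.7521[hold]; j=4 S=171.7259 intr=0.0000 cont=0.0000 V=0.0000[hold]; j=5 S=210.5390 intr=0.0000 cont=0.0000 V=0.0000[hold]  S*(5)=114.2463
k=4: j=0 S=84.1583 intr=68.1117 cont=67.2526 V=68.1117[EX]; j=1 S=103.1796 intr=49.0904 cont=48.2313 V=49.0904[EX]; j=2 S=126.5000 intr=25.7700 cont=25.1857 V=25.7700[EX]; j=3 S=155.0913 intr=0.0000 cont=6.3103 V=6.3103[hold]; j=4 S=190.1447 intr=0.0000 cont=0.0000 V=0.0000[hold]  S*(4)=126.5000
k=3: j=0 S=93.1848 intr=59.0852 cont=58.2260 V=59.0852[EX]; j=1 S=114.2463 intr=38.0237 cont=37.1646 V=38.0237[EX]; j=2 S=140.0680 intr=12.2020 cont=15.9042 V=15.9042[hold]; j=3 S=171.7259 intr=0.0000 cont=3.1226 V=3.1226[hold]  S*(3)=114.2463
k=2: j=0 S=103.1796 intr=49.0904 cont=48.2313 V=49.0904[EX]; j=1 S=126.5000 intr=25.7700 cont=26.7602 V=26.7602[hold]; j=2 S=155.0913 intr=0.0000 cont=9.4299 V=9.4299[hold]  S*(2)=103.1796
k=1: j=0 S=114.2463 intr=38.0237 cont=37.6592 V=38.0237[EX]; j=1 S=140.0680 intr=12.2020 cont=17.9525 V=17.9525[hold]  S*(1)=114.2463
k=0: j=0 S=126.5000 intr=25.7700 cont=27.7834 V=27.7834[hold]  S*(0)=-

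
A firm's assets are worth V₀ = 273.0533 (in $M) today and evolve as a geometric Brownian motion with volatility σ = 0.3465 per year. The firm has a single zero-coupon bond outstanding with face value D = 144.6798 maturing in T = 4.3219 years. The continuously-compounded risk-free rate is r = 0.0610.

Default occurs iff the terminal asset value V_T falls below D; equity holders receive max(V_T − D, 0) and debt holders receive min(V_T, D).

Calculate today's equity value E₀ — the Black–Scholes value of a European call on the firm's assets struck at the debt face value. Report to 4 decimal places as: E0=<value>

E0=168.0058

Apply the equity-as-call identities (strike 144.6798, horizon 4.3219 years):
d₁ = [ln(V₀/D) + (r + σ²/2)T] / (σ√T)
   = [ln(273.0533/144.6798) + (0.0610 + 0.5·0.3465²)·4.3219] / (0.3465·√4.3219)
   = [0.635144 + 0.523084] / 0.720345 = 1.607880
d₂ = d₁ − σ√T = 1.607880 − 0.720345 = 0.887535
N(d₁) = 0.946069,  N(d₂) = 0.812604,  e^(−rT) = 0.768253
E₀ = V₀·N(d₁) − D·e^(−rT)·N(d₂)
   = 273.0533·0.946069 − 144.6798·0.768253·0.812604 = 168.005759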